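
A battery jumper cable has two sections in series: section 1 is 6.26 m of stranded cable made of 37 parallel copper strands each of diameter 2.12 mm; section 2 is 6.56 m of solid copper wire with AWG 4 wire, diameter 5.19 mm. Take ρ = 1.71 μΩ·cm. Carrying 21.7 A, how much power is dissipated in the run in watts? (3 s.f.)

2.88 W

ρ = 1.71 μΩ·cm = 1.71×10^-8 Ω·m
Section 1: A_strand = π(1.0600e-03)² = 3.530e-06 m²; R₁ = ρL/(N·A_s) = (1.71×10^-8)(6.26)/(37×3.530e-06) = 8.196×10^-4 Ω
Section 2: A = π(5.19/2 mm)² = π(2.5950e-03 m)² = 2.116e-05 m²
R₂ = (1.71×10^-8)(6.56)/(2.116e-05) = 0.005302 Ω
R = R₁ + R₂ = 0.006122 Ω
P = I²R = (21.7)² × 0.006122 = 2.88 W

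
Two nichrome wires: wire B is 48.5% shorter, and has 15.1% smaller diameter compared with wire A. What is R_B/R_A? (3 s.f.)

0.714

R ∝ L/d², so R_B/R_A = (1 − 48.5/100) × (1 − 15.1/100)⁻²
= 0.515 × 1.387 = 0.714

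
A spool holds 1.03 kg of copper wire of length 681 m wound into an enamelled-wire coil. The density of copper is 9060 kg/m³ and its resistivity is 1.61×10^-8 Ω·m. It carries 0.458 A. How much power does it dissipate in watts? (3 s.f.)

13.8 W

A = m/(density·L) = 1.03/(9060×681) = 1.6694e-07 m²
R = ρL/A = (1.61×10^-8)(681)/(1.6694e-07) = 65.68 Ω
P = I²R = (0.458)² × 65.68 = 13.8 W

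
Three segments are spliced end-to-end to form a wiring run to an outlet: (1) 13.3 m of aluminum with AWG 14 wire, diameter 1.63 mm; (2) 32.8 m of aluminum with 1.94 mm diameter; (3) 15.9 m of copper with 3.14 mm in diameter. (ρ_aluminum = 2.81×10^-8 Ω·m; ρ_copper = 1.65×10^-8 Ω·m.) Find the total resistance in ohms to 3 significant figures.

0.525 Ω

Seg 1: A = π(1.63/2 mm)² = π(8.1500e-04 m)² = 2.087e-06 m²
R_1 = (2.81×10^-8)(13.3)/(2.087e-06) = 0.1791 Ω
Seg 2: A = π(d/2)² = π(9.7000e-04 m)² = 2.956e-06 m²
R_2 = (2.81×10^-8)(32.8)/(2.956e-06) = 0.3118 Ω
Seg 3: A = π(d/2)² = π(1.5700e-03 m)² = 7.744e-06 m²
R_3 = (1.65×10^-8)(15.9)/(7.744e-06) = 0.03388 Ω
R_total = R_1 + R_2 + R_3 = 0.525 Ω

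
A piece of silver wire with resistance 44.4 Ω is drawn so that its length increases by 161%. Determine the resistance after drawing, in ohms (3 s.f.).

302 Ω

k = 1 + 161/100 = 2.61; volume constant ⇒ A' = A/k, so R' = k²R.
R' = 6.812 × 44.4 = 302 Ω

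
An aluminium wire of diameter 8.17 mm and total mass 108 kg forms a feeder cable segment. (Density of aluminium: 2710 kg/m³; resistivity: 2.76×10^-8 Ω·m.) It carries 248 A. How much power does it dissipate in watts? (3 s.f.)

A = π(d/2)² = π(4.0850e-03 m)² = 5.2424e-05 m²
L = m/(density·A) = 108/(2710×5.2424e-05) = 760.2 m
R = ρL/A = (2.76×10^-8)(760.2)/(5.2424e-05) = 0.4002 Ω
P = I²R = (248)² × 0.4002 = 24600 W

24600 W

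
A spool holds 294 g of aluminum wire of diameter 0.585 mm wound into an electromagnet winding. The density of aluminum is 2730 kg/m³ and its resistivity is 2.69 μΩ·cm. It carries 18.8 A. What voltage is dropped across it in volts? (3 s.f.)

ρ = 2.69 μΩ·cm = 2.69×10^-8 Ω·m
A = π(d/2)² = π(2.9250e-04 m)² = 2.6878e-07 m²
L = m/(density·A) = 0.294/(2730×2.6878e-07) = 400.7 m
R = ρL/A = (2.69×10^-8)(400.7)/(2.6878e-07) = 40.1 Ω
V = IR = 18.8 × 40.1 = 754 V

754 V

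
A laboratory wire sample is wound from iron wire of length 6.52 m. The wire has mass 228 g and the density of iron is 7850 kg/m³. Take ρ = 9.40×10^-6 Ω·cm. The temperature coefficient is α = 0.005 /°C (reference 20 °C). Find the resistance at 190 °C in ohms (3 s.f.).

0.255 Ω

ρ = 9.40×10^-6 Ω·cm = 9.40×10^-8 Ω·m
A = m/(density·L) = 0.228/(7850×6.52) = 4.4547e-06 m²
R = ρL/A = (9.40×10^-8)(6.52)/(4.4547e-06) = 0.1376 Ω
R(190 °C) = 0.1376 × (1 + 0.005×170) = 0.255 Ω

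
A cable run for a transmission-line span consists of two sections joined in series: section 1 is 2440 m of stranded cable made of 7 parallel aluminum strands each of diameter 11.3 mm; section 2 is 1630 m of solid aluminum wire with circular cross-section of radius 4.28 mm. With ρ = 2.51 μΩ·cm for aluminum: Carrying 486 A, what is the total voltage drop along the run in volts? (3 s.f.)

ρ = 2.51 μΩ·cm = 2.51×10^-8 Ω·m
Section 1: A_strand = π(5.6500e-03)² = 1.003e-04 m²; R₁ = ρL/(N·A_s) = (2.51×10^-8)(2440)/(7×1.003e-04) = 0.08724 Ω
Section 2: A = πr² = π(4.2800e-03 m)² = 5.755e-05 m²
R₂ = (2.51×10^-8)(1630)/(5.755e-05) = 0.7109 Ω
R = R₁ + R₂ = 0.7982 Ω
V = IR = 486 × 0.7982 = 388 V

388 V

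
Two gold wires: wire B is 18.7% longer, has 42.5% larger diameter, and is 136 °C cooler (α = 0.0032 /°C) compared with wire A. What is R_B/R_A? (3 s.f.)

0.330

R ∝ ρL/d² with ρ ∝ (1+αΔT), so R_B/R_A = (1 + 18.7/100) × (1 + 42.5/100)⁻² × (1 − 0.0032×136)
= 1.187 × 0.4925 × 0.5648 = 0.330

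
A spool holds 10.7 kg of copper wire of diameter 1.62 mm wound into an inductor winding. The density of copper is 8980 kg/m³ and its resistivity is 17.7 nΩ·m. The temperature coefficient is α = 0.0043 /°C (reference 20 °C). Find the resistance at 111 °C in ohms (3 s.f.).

ρ = 17.7 nΩ·m = 1.77×10^-8 Ω·m
A = π(d/2)² = π(8.1000e-04 m)² = 2.0612e-06 m²
L = m/(density·A) = 10.7/(8980×2.0612e-06) = 578.1 m
R = ρL/A = (1.77×10^-8)(578.1)/(2.0612e-06) = 4.964 Ω
R(111 °C) = 4.964 × (1 + 0.0043×91) = 6.91 Ω

6.91 Ω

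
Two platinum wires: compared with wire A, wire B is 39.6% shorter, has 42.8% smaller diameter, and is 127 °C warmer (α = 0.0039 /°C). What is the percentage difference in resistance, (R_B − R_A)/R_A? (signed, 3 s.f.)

R ∝ ρL/d² with ρ ∝ (1+αΔT), so R_B/R_A = (1 − 39.6/100) × (1 − 42.8/100)⁻² × (1 + 0.0039×127)
= 0.604 × 3.056 × 1.495 = 2.76
(R_B − R_A)/R_A = 2.76 − 1 = 176%

176%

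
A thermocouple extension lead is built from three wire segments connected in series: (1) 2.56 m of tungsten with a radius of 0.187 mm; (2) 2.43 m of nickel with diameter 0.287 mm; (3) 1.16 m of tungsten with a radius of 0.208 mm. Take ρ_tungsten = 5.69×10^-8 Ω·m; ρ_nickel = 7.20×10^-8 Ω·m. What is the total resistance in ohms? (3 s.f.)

Seg 1: A = πr² = π(1.8700e-04 m)² = 1.099e-07 m²
R_1 = (5.69×10^-8)(2.56)/(1.099e-07) = 1.326 Ω
Seg 2: A = π(d/2)² = π(1.4350e-04 m)² = 6.469e-08 m²
R_2 = (7.20×10^-8)(2.43)/(6.469e-08) = 2.704 Ω
Seg 3: A = πr² = π(2.0800e-04 m)² = 1.359e-07 m²
R_3 = (5.69×10^-8)(1.16)/(1.359e-07) = 0.4856 Ω
R_total = R_1 + R_2 + R_3 = 4.52 Ω

4.52 Ω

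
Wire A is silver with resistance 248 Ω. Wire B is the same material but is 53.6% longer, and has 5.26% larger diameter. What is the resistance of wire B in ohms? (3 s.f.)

R ∝ L/d², so R_B/R_A = (1 + 53.6/100) × (1 + 5.26/100)⁻²
= 1.536 × 0.9025 = 1.386
R_B = 1.386 × 248 = 344 Ω

344 Ω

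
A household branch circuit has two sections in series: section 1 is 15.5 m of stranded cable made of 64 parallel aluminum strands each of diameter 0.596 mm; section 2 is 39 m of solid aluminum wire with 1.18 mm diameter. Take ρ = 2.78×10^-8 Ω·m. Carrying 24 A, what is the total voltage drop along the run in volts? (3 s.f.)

Section 1: A_strand = π(2.9800e-04)² = 2.790e-07 m²; R₁ = ρL/(N·A_s) = (2.78×10^-8)(15.5)/(64×2.790e-07) = 0.02413 Ω
Section 2: A = π(d/2)² = π(5.9000e-04 m)² = 1.094e-06 m²
R₂ = (2.78×10^-8)(39)/(1.094e-06) = 0.9914 Ω
R = R₁ + R₂ = 1.016 Ω
V = IR = 24 × 1.016 = 24.4 V

24.4 V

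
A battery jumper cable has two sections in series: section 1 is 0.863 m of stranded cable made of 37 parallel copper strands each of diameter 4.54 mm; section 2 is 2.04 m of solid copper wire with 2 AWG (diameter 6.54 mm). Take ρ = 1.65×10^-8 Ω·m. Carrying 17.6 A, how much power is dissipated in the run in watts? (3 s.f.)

0.318 W

Section 1: A_strand = π(2.2700e-03)² = 1.619e-05 m²; R₁ = ρL/(N·A_s) = (1.65×10^-8)(0.863)/(37×1.619e-05) = 2.377×10^-5 Ω
Section 2: A = π(6.54/2 mm)² = π(3.2700e-03 m)² = 3.359e-05 m²
R₂ = (1.65×10^-8)(2.04)/(3.359e-05) = 0.001002 Ω
R = R₁ + R₂ = 0.001026 Ω
P = I²R = (17.6)² × 0.001026 = 0.318 W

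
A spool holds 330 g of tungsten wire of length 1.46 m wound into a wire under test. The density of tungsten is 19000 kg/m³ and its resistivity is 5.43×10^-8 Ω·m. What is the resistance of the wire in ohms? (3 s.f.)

A = m/(density·L) = 0.33/(19000×1.46) = 1.1896e-05 m²
R = ρL/A = (5.43×10^-8)(1.46)/(1.1896e-05) = 0.00666 Ω

0.00666 Ω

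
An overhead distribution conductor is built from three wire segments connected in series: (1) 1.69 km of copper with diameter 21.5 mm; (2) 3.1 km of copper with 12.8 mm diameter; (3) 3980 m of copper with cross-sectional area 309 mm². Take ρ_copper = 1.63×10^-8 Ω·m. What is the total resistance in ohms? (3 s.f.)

0.679 Ω

Seg 1: A = π(d/2)² = π(1.0750e-02 m)² = 3.631e-04 m²
R_1 = (1.63×10^-8)(1690)/(3.631e-04) = 0.07588 Ω
Seg 2: A = π(d/2)² = π(6.4000e-03 m)² = 1.287e-04 m²
R_2 = (1.63×10^-8)(3100)/(1.287e-04) = 0.3927 Ω
Seg 3: A = 309 mm² = 3.090e-04 m²
R_3 = (1.63×10^-8)(3980)/(3.090e-04) = 0.2099 Ω
R_total = R_1 + R_2 + R_3 = 0.679 Ω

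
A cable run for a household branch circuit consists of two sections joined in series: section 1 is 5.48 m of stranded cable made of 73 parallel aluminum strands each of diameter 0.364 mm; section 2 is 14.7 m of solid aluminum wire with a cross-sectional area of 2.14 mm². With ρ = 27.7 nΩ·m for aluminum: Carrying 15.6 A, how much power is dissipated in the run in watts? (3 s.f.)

ρ = 27.7 nΩ·m = 2.77×10^-8 Ω·m
Section 1: A_strand = π(1.8200e-04)² = 1.041e-07 m²; R₁ = ρL/(N·A_s) = (2.77×10^-8)(5.48)/(73×1.041e-07) = 0.01998 Ω
Section 2: A = 2.14 mm² = 2.140e-06 m²
R₂ = (2.77×10^-8)(14.7)/(2.140e-06) = 0.1903 Ω
R = R₁ + R₂ = 0.2103 Ω
P = I²R = (15.6)² × 0.2103 = 51.2 W

51.2 W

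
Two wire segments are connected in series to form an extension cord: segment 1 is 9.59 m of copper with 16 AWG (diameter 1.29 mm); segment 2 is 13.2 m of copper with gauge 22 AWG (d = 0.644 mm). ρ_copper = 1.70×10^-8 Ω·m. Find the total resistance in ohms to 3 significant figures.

Segment 1: A = π(1.29/2 mm)² = π(6.4500e-04 m)² = 1.307e-06 m²
R₁ = ρL/A = (1.70×10^-8)(9.59)/(1.307e-06) = 0.1247 Ω
Segment 2: A = π(0.644/2 mm)² = π(3.2200e-04 m)² = 3.257e-07 m²
R₂ = (1.70×10^-8)(13.2)/(3.257e-07) = 0.6889 Ω
R = R₁ + R₂ = 0.814 Ω

0.814 Ω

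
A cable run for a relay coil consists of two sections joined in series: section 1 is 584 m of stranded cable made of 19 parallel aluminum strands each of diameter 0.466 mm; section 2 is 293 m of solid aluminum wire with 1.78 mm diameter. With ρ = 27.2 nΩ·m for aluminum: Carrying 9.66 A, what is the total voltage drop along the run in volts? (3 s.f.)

ρ = 27.2 nΩ·m = 2.72×10^-8 Ω·m
Section 1: A_strand = π(2.3300e-04)² = 1.706e-07 m²; R₁ = ρL/(N·A_s) = (2.72×10^-8)(584)/(19×1.706e-07) = 4.902 Ω
Section 2: A = π(d/2)² = π(8.9000e-04 m)² = 2.488e-06 m²
R₂ = (2.72×10^-8)(293)/(2.488e-06) = 3.203 Ω
R = R₁ + R₂ = 8.105 Ω
V = IR = 9.66 × 8.105 = 78.3 V

78.3 V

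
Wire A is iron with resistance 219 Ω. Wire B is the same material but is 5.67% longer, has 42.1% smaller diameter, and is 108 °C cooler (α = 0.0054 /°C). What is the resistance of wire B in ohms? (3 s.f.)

288 Ω

R ∝ ρL/d² with ρ ∝ (1+αΔT), so R_B/R_A = (1 + 5.67/100) × (1 − 42.1/100)⁻² × (1 − 0.0054×108)
= 1.057 × 2.983 × 0.4168 = 1.314
R_B = 1.314 × 219 = 288 Ω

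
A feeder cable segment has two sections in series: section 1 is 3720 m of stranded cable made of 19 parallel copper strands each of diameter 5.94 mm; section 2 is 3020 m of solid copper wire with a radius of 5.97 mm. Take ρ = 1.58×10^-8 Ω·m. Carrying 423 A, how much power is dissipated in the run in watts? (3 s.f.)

Section 1: A_strand = π(2.9700e-03)² = 2.771e-05 m²; R₁ = ρL/(N·A_s) = (1.58×10^-8)(3720)/(19×2.771e-05) = 0.1116 Ω
Section 2: A = πr² = π(5.9700e-03 m)² = 1.120e-04 m²
R₂ = (1.58×10^-8)(3020)/(1.120e-04) = 0.4262 Ω
R = R₁ + R₂ = 0.5378 Ω
P = I²R = (423)² × 0.5378 = 96200 W

96200 W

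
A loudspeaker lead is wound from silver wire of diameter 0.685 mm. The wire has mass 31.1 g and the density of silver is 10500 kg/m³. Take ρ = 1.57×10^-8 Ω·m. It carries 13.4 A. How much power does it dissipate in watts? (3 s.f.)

A = π(d/2)² = π(3.4250e-04 m)² = 3.6853e-07 m²
L = m/(density·A) = 0.0311/(10500×3.6853e-07) = 8.037 m
R = ρL/A = (1.57×10^-8)(8.037)/(3.6853e-07) = 0.3424 Ω
P = I²R = (13.4)² × 0.3424 = 61.5 W

61.5 W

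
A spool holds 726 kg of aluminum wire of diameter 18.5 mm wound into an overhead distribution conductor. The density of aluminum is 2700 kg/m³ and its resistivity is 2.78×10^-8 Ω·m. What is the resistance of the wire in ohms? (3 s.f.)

A = π(d/2)² = π(9.2500e-03 m)² = 2.6880e-04 m²
L = m/(density·A) = 726/(2700×2.6880e-04) = 1000 m
R = ρL/A = (2.78×10^-8)(1000)/(2.6880e-04) = 0.103 Ω

0.103 Ω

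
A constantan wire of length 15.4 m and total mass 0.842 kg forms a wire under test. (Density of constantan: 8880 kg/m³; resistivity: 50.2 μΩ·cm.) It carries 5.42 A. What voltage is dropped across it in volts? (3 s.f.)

ρ = 50.2 μΩ·cm = 5.02×10^-7 Ω·m
A = m/(density·L) = 0.842/(8880×15.4) = 6.1571e-06 m²
R = ρL/A = (5.02×10^-7)(15.4)/(6.1571e-06) = 1.256 Ω
V = IR = 5.42 × 1.256 = 6.81 V

6.81 V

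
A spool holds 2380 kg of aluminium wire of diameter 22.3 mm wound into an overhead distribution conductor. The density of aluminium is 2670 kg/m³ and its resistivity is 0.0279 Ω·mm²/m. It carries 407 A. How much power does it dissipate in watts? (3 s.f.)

ρ = 0.0279 Ω·mm²/m = 2.79×10^-8 Ω·m
A = π(d/2)² = π(1.1150e-02 m)² = 3.9057e-04 m²
L = m/(density·A) = 2380/(2670×3.9057e-04) = 2282 m
R = ρL/A = (2.79×10^-8)(2282)/(3.9057e-04) = 0.163 Ω
P = I²R = (407)² × 0.163 = 27000 W

27000 W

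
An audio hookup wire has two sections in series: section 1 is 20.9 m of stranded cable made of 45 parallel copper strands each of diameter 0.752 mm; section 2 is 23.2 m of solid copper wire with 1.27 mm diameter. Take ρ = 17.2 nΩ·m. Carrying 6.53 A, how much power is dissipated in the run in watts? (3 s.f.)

14.2 W

ρ = 17.2 nΩ·m = 1.72×10^-8 Ω·m
Section 1: A_strand = π(3.7600e-04)² = 4.441e-07 m²; R₁ = ρL/(N·A_s) = (1.72×10^-8)(20.9)/(45×4.441e-07) = 0.01799 Ω
Section 2: A = π(d/2)² = π(6.3500e-04 m)² = 1.267e-06 m²
R₂ = (1.72×10^-8)(23.2)/(1.267e-06) = 0.315 Ω
R = R₁ + R₂ = 0.333 Ω
P = I²R = (6.53)² × 0.333 = 14.2 W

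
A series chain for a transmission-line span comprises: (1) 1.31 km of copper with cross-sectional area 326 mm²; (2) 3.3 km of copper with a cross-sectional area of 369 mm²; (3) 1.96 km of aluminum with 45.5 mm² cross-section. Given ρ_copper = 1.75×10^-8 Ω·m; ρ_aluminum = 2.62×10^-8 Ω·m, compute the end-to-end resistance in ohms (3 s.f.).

1.36 Ω

Seg 1: A = 326 mm² = 3.260e-04 m²
R_1 = (1.75×10^-8)(1310)/(3.260e-04) = 0.07032 Ω
Seg 2: A = 369 mm² = 3.690e-04 m²
R_2 = (1.75×10^-8)(3300)/(3.690e-04) = 0.1565 Ω
Seg 3: A = 45.5 mm² = 4.550e-05 m²
R_3 = (2.62×10^-8)(1960)/(4.550e-05) = 1.129 Ω
R_total = R_1 + R_2 + R_3 = 1.36 Ω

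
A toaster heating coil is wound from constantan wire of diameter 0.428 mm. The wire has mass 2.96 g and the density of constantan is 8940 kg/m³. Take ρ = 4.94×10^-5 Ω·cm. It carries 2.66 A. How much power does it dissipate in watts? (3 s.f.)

ρ = 4.94×10^-5 Ω·cm = 4.94×10^-7 Ω·m
A = π(d/2)² = π(2.1400e-04 m)² = 1.4387e-07 m²
L = m/(density·A) = 0.00296/(8940×1.4387e-07) = 2.301 m
R = ρL/A = (4.94×10^-7)(2.301)/(1.4387e-07) = 7.902 Ω
P = I²R = (2.66)² × 7.902 = 55.9 W

55.9 W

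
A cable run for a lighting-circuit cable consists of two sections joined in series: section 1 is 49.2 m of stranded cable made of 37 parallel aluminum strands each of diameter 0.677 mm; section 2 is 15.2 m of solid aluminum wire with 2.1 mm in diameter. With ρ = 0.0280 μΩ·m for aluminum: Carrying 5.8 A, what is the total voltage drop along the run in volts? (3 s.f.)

1.31 V

ρ = 0.0280 μΩ·m = 2.80×10^-8 Ω·m
Section 1: A_strand = π(3.3850e-04)² = 3.600e-07 m²; R₁ = ρL/(N·A_s) = (2.80×10^-8)(49.2)/(37×3.600e-07) = 0.1034 Ω
Section 2: A = π(d/2)² = π(1.0500e-03 m)² = 3.464e-06 m²
R₂ = (2.80×10^-8)(15.2)/(3.464e-06) = 0.1229 Ω
R = R₁ + R₂ = 0.2263 Ω
V = IR = 5.8 × 0.2263 = 1.31 V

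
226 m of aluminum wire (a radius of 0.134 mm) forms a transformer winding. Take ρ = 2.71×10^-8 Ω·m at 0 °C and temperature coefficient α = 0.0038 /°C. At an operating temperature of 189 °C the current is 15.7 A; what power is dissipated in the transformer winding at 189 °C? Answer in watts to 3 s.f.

46000 W

A = πr² = π(1.3400e-04 m)² = 5.641e-08 m²
R₍0₎ = ρL/A = (2.71×10^-8)(226)/(5.641e-08) = 108.6 Ω
R₍189₎ = R₍0₎(1 + αΔT) = 108.6 × (1 + 0.0038×189) = 186.5 Ω
P = I²R = (15.7)² × 186.5 = 46000 W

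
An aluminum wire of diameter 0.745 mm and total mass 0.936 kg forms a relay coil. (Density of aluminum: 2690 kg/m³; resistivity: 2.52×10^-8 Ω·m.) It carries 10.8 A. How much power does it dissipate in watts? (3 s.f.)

A = π(d/2)² = π(3.7250e-04 m)² = 4.3592e-07 m²
L = m/(density·A) = 0.936/(2690×4.3592e-07) = 798.2 m
R = ρL/A = (2.52×10^-8)(798.2)/(4.3592e-07) = 46.14 Ω
P = I²R = (10.8)² × 46.14 = 5380 W

5380 W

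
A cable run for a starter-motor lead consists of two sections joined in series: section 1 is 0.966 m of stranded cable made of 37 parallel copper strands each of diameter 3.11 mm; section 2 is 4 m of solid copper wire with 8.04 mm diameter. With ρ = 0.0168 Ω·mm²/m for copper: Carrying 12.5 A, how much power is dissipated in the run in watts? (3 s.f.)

ρ = 0.0168 Ω·mm²/m = 1.68×10^-8 Ω·m
Section 1: A_strand = π(1.5550e-03)² = 7.596e-06 m²; R₁ = ρL/(N·A_s) = (1.68×10^-8)(0.966)/(37×7.596e-06) = 5.774×10^-5 Ω
Section 2: A = π(d/2)² = π(4.0200e-03 m)² = 5.077e-05 m²
R₂ = (1.68×10^-8)(4)/(5.077e-05) = 0.001324 Ω
R = R₁ + R₂ = 0.001381 Ω
P = I²R = (12.5)² × 0.001381 = 0.216 W

0.216 W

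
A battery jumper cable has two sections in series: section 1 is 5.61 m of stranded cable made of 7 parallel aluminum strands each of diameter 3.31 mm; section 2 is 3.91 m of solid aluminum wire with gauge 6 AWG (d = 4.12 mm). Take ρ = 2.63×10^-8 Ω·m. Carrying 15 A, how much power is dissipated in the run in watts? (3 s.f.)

2.29 W

Section 1: A_strand = π(1.6550e-03)² = 8.605e-06 m²; R₁ = ρL/(N·A_s) = (2.63×10^-8)(5.61)/(7×8.605e-06) = 0.002449 Ω
Section 2: A = π(4.12/2 mm)² = π(2.0600e-03 m)² = 1.333e-05 m²
R₂ = (2.63×10^-8)(3.91)/(1.333e-05) = 0.007713 Ω
R = R₁ + R₂ = 0.01016 Ω
P = I²R = (15)² × 0.01016 = 2.29 W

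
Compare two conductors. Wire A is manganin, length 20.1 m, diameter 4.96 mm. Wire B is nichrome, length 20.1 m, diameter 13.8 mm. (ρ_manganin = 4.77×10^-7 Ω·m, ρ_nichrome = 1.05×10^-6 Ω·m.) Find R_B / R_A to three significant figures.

0.284

R ∝ ρL/d², so R_B/R_A = (ρ_B/ρ_A) × (d_A/d_B)²
= (1.05×10^-6/4.77×10^-7) × (4.96/13.8)² = 0.284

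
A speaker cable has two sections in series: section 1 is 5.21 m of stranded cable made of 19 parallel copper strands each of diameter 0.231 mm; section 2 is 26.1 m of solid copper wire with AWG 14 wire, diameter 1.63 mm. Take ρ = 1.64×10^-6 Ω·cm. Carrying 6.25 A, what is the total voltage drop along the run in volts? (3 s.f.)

ρ = 1.64×10^-6 Ω·cm = 1.64×10^-8 Ω·m
Section 1: A_strand = π(1.1550e-04)² = 4.191e-08 m²; R₁ = ρL/(N·A_s) = (1.64×10^-8)(5.21)/(19×4.191e-08) = 0.1073 Ω
Section 2: A = π(1.63/2 mm)² = π(8.1500e-04 m)² = 2.087e-06 m²
R₂ = (1.64×10^-8)(26.1)/(2.087e-06) = 0.2051 Ω
R = R₁ + R₂ = 0.3124 Ω
V = IR = 6.25 × 0.3124 = 1.95 V

1.95 V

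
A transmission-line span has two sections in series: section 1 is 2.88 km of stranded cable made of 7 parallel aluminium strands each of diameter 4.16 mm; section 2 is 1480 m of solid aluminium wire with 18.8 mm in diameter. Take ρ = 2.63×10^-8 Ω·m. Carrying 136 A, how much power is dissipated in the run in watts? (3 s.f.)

17300 W

Section 1: A_strand = π(2.0800e-03)² = 1.359e-05 m²; R₁ = ρL/(N·A_s) = (2.63×10^-8)(2880)/(7×1.359e-05) = 0.7961 Ω
Section 2: A = π(d/2)² = π(9.4000e-03 m)² = 2.776e-04 m²
R₂ = (2.63×10^-8)(1480)/(2.776e-04) = 0.1402 Ω
R = R₁ + R₂ = 0.9363 Ω
P = I²R = (136)² × 0.9363 = 17300 W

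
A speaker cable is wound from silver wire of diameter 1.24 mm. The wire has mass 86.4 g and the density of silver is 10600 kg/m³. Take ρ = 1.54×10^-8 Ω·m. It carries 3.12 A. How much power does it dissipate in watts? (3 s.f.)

A = π(d/2)² = π(6.2000e-04 m)² = 1.2076e-06 m²
L = m/(density·A) = 0.0864/(10600×1.2076e-06) = 6.75 m
R = ρL/A = (1.54×10^-8)(6.75)/(1.2076e-06) = 0.08607 Ω
P = I²R = (3.12)² × 0.08607 = 0.838 W

0.838 W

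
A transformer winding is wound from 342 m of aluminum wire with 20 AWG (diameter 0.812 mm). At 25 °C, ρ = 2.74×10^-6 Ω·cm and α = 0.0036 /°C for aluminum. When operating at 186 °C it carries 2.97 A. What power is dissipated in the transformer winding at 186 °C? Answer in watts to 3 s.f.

ρ = 2.74×10^-6 Ω·cm = 2.74×10^-8 Ω·m
A = π(0.812/2 mm)² = π(4.0600e-04 m)² = 5.178e-07 m²
R₍25₎ = ρL/A = (2.74×10^-8)(342)/(5.178e-07) = 18.1 Ω
R₍186₎ = R₍25₎(1 + αΔT) = 18.1 × (1 + 0.0036×161) = 28.58 Ω
P = I²R = (2.97)² × 28.58 = 252 W

252 W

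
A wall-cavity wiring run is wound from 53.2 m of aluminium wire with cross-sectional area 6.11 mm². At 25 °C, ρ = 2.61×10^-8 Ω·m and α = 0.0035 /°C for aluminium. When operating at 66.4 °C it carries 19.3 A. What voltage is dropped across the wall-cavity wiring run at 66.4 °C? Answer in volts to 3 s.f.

5.02 V

A = 6.11 mm² = 6.110e-06 m²
R₍25₎ = ρL/A = (2.61×10^-8)(53.2)/(6.110e-06) = 0.2273 Ω
R₍66.4₎ = R₍25₎(1 + αΔT) = 0.2273 × (1 + 0.0035×41.4) = 0.2602 Ω
V = IR = 19.3 × 0.2602 = 5.02 V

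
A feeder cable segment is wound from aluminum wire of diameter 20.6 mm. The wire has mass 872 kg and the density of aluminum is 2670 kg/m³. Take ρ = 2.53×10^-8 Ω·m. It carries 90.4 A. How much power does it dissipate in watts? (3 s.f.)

608 W

A = π(d/2)² = π(1.0300e-02 m)² = 3.3329e-04 m²
L = m/(density·A) = 872/(2670×3.3329e-04) = 979.9 m
R = ρL/A = (2.53×10^-8)(979.9)/(3.3329e-04) = 0.07438 Ω
P = I²R = (90.4)² × 0.07438 = 608 W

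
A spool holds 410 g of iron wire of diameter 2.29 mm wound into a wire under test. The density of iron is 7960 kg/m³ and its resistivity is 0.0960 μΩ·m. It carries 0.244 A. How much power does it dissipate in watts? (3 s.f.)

ρ = 0.0960 μΩ·m = 9.60×10^-8 Ω·m
A = π(d/2)² = π(1.1450e-03 m)² = 4.1187e-06 m²
L = m/(density·A) = 0.41/(7960×4.1187e-06) = 12.51 m
R = ρL/A = (9.60×10^-8)(12.51)/(4.1187e-06) = 0.2915 Ω
P = I²R = (0.244)² × 0.2915 = 0.0174 W

0.0174 W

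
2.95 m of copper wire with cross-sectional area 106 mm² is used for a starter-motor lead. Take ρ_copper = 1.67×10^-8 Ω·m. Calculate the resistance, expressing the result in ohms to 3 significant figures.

A = 106 mm² = 1.060e-04 m²
R = ρL/A = (1.67×10^-8)(2.95 m)/(1.060e-04 m²) = 4.65×10^-4 Ω

4.65×10^-4 Ω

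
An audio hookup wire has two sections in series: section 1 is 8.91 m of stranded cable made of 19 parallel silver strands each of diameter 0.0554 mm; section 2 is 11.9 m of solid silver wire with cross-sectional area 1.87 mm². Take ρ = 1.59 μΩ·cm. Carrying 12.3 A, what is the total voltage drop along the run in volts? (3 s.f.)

ρ = 1.59 μΩ·cm = 1.59×10^-8 Ω·m
Section 1: A_strand = π(2.7700e-05)² = 2.411e-09 m²; R₁ = ρL/(N·A_s) = (1.59×10^-8)(8.91)/(19×2.411e-09) = 3.093 Ω
Section 2: A = 1.87 mm² = 1.870e-06 m²
R₂ = (1.59×10^-8)(11.9)/(1.870e-06) = 0.1012 Ω
R = R₁ + R₂ = 3.194 Ω
V = IR = 12.3 × 3.194 = 39.3 V

39.3 V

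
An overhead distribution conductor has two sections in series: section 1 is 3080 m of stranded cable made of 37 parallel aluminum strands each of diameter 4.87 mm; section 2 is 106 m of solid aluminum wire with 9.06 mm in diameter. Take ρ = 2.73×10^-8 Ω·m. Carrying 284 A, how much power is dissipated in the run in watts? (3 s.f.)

13500 W

Section 1: A_strand = π(2.4350e-03)² = 1.863e-05 m²; R₁ = ρL/(N·A_s) = (2.73×10^-8)(3080)/(37×1.863e-05) = 0.122 Ω
Section 2: A = π(d/2)² = π(4.5300e-03 m)² = 6.447e-05 m²
R₂ = (2.73×10^-8)(106)/(6.447e-05) = 0.04489 Ω
R = R₁ + R₂ = 0.1669 Ω
P = I²R = (284)² × 0.1669 = 13500 W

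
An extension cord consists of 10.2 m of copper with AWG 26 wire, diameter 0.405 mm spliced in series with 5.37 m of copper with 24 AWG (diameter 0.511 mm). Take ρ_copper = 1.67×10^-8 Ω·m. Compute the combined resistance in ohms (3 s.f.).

1.76 Ω

Segment 1: A = π(0.405/2 mm)² = π(2.0250e-04 m)² = 1.288e-07 m²
R₁ = ρL/A = (1.67×10^-8)(10.2)/(1.288e-07) = 1.322 Ω
Segment 2: A = π(0.511/2 mm)² = π(2.5550e-04 m)² = 2.051e-07 m²
R₂ = (1.67×10^-8)(5.37)/(2.051e-07) = 0.4373 Ω
R = R₁ + R₂ = 1.76 Ω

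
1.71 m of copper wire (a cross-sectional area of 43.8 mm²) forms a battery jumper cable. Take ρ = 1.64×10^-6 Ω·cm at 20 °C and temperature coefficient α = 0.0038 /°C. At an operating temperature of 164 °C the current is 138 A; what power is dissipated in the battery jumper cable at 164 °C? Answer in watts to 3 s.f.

ρ = 1.64×10^-6 Ω·cm = 1.64×10^-8 Ω·m
A = 43.8 mm² = 4.380e-05 m²
R₍20₎ = ρL/A = (1.64×10^-8)(1.71)/(4.380e-05) = 6.403×10^-4 Ω
R₍164₎ = R₍20₎(1 + αΔT) = 6.403×10^-4 × (1 + 0.0038×144) = 9.906×10^-4 Ω
P = I²R = (138)² × 9.906×10^-4 = 18.9 W

18.9 W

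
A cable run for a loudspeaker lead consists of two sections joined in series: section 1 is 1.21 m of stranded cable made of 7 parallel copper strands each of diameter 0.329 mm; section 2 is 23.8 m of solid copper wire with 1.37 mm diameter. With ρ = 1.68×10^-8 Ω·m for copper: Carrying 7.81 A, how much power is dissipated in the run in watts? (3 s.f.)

Section 1: A_strand = π(1.6450e-04)² = 8.501e-08 m²; R₁ = ρL/(N·A_s) = (1.68×10^-8)(1.21)/(7×8.501e-08) = 0.03416 Ω
Section 2: A = π(d/2)² = π(6.8500e-04 m)² = 1.474e-06 m²
R₂ = (1.68×10^-8)(23.8)/(1.474e-06) = 0.2712 Ω
R = R₁ + R₂ = 0.3054 Ω
P = I²R = (7.81)² × 0.3054 = 18.6 W

18.6 W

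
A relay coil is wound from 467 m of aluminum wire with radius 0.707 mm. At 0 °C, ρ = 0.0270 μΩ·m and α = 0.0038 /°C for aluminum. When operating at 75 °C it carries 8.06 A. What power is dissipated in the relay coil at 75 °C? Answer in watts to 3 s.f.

670 W

ρ = 0.0270 μΩ·m = 2.70×10^-8 Ω·m
A = πr² = π(7.0700e-04 m)² = 1.570e-06 m²
R₍0₎ = ρL/A = (2.70×10^-8)(467)/(1.570e-06) = 8.03 Ω
R₍75₎ = R₍0₎(1 + αΔT) = 8.03 × (1 + 0.0038×75) = 10.32 Ω
P = I²R = (8.06)² × 10.32 = 670 W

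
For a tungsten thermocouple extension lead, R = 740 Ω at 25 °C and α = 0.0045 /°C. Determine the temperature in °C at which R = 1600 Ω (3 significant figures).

R = R₀(1 + α(T − T₀)) ⇒ T = T₀ + (R/R₀ − 1)/α
T = 25 + (1600/740 − 1)/0.0045 = 25 + (1.162)/0.0045 = 283 °C

283 °C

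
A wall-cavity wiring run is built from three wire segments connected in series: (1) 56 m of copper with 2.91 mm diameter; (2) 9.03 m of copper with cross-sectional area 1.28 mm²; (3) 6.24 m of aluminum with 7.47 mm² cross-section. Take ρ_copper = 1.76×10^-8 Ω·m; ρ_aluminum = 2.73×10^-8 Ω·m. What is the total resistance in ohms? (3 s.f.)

0.295 Ω

Seg 1: A = π(d/2)² = π(1.4550e-03 m)² = 6.651e-06 m²
R_1 = (1.76×10^-8)(56)/(6.651e-06) = 0.1482 Ω
Seg 2: A = 1.28 mm² = 1.280e-06 m²
R_2 = (1.76×10^-8)(9.03)/(1.280e-06) = 0.1242 Ω
Seg 3: A = 7.47 mm² = 7.470e-06 m²
R_3 = (2.73×10^-8)(6.24)/(7.470e-06) = 0.0228 Ω
R_total = R_1 + R_2 + R_3 = 0.295 Ω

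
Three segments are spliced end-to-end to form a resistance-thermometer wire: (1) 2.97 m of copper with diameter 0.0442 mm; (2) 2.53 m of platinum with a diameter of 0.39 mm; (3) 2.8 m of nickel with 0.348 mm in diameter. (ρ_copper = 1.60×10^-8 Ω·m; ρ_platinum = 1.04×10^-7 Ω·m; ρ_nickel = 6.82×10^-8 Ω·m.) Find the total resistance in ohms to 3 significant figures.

35.2 Ω

Seg 1: A = π(d/2)² = π(2.2100e-05 m)² = 1.534e-09 m²
R_1 = (1.60×10^-8)(2.97)/(1.534e-09) = 30.97 Ω
Seg 2: A = π(d/2)² = π(1.9500e-04 m)² = 1.195e-07 m²
R_2 = (1.04×10^-7)(2.53)/(1.195e-07) = 2.203 Ω
Seg 3: A = π(d/2)² = π(1.7400e-04 m)² = 9.511e-08 m²
R_3 = (6.82×10^-8)(2.8)/(9.511e-08) = 2.008 Ω
R_total = R_1 + R_2 + R_3 = 35.2 Ω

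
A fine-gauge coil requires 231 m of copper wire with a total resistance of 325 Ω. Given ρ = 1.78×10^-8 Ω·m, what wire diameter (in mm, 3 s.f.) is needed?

0.127 mm

A = ρL/R = (1.78×10^-8)(231)/(325) = 1.265e-08 m²
d = 2√(A/π) = 1.269e-04 m = 0.127 mm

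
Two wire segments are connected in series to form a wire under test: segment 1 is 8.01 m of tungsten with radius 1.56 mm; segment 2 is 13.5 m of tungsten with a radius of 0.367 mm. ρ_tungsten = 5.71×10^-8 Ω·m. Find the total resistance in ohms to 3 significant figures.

Segment 1: A = πr² = π(1.5600e-03 m)² = 7.645e-06 m²
R₁ = ρL/A = (5.71×10^-8)(8.01)/(7.645e-06) = 0.05982 Ω
Segment 2: A = πr² = π(3.6700e-04 m)² = 4.231e-07 m²
R₂ = (5.71×10^-8)(13.5)/(4.231e-07) = 1.822 Ω
R = R₁ + R₂ = 1.88 Ω

1.88 Ω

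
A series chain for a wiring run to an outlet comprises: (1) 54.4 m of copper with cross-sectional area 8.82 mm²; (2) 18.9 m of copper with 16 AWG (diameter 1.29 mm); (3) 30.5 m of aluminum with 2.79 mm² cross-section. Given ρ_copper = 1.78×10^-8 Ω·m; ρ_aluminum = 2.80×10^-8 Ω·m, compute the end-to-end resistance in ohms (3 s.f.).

0.673 Ω

Seg 1: A = 8.82 mm² = 8.820e-06 m²
R_1 = (1.78×10^-8)(54.4)/(8.820e-06) = 0.1098 Ω
Seg 2: A = π(1.29/2 mm)² = π(6.4500e-04 m)² = 1.307e-06 m²
R_2 = (1.78×10^-8)(18.9)/(1.307e-06) = 0.2574 Ω
Seg 3: A = 2.79 mm² = 2.790e-06 m²
R_3 = (2.80×10^-8)(30.5)/(2.790e-06) = 0.3061 Ω
R_total = R_1 + R_2 + R_3 = 0.673 Ω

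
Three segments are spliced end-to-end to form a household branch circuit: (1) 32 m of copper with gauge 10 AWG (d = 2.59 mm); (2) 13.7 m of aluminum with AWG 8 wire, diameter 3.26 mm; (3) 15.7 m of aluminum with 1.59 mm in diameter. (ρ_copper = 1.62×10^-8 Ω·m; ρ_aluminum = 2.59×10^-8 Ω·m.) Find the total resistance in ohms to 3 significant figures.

Seg 1: A = π(2.59/2 mm)² = π(1.2950e-03 m)² = 5.269e-06 m²
R_1 = (1.62×10^-8)(32)/(5.269e-06) = 0.0984 Ω
Seg 2: A = π(3.26/2 mm)² = π(1.6300e-03 m)² = 8.347e-06 m²
R_2 = (2.59×10^-8)(13.7)/(8.347e-06) = 0.04251 Ω
Seg 3: A = π(d/2)² = π(7.9500e-04 m)² = 1.986e-06 m²
R_3 = (2.59×10^-8)(15.7)/(1.986e-06) = 0.2048 Ω
R_total = R_1 + R_2 + R_3 = 0.346 Ω

0.346 Ω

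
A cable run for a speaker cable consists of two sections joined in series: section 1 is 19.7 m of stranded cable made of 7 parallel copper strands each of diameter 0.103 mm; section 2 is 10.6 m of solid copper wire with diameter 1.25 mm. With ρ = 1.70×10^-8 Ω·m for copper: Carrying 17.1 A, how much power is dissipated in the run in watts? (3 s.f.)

1720 W

Section 1: A_strand = π(5.1500e-05)² = 8.332e-09 m²; R₁ = ρL/(N·A_s) = (1.70×10^-8)(19.7)/(7×8.332e-09) = 5.742 Ω
Section 2: A = π(d/2)² = π(6.2500e-04 m)² = 1.227e-06 m²
R₂ = (1.70×10^-8)(10.6)/(1.227e-06) = 0.1468 Ω
R = R₁ + R₂ = 5.889 Ω
P = I²R = (17.1)² × 5.889 = 1720 W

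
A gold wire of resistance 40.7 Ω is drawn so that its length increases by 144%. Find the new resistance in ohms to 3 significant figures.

242 Ω

k = 1 + 144/100 = 2.44; volume constant ⇒ A' = A/k, so R' = k²R.
R' = 5.954 × 40.7 = 242 Ω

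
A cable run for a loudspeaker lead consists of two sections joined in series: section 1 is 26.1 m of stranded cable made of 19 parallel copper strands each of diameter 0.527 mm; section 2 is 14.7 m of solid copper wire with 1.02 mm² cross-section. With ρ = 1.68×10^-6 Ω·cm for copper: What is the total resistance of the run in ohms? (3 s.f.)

0.348 Ω

ρ = 1.68×10^-6 Ω·cm = 1.68×10^-8 Ω·m
Section 1: A_strand = π(2.6350e-04)² = 2.181e-07 m²; R₁ = ρL/(N·A_s) = (1.68×10^-8)(26.1)/(19×2.181e-07) = 0.1058 Ω
Section 2: A = 1.02 mm² = 1.020e-06 m²
R₂ = (1.68×10^-8)(14.7)/(1.020e-06) = 0.2421 Ω
R = R₁ + R₂ = 0.348 Ω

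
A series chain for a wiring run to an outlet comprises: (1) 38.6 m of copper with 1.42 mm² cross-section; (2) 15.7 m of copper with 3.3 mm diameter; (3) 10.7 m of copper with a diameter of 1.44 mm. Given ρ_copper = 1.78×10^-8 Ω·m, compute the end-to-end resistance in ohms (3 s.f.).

0.633 Ω

Seg 1: A = 1.42 mm² = 1.420e-06 m²
R_1 = (1.78×10^-8)(38.6)/(1.420e-06) = 0.4839 Ω
Seg 2: A = π(d/2)² = π(1.6500e-03 m)² = 8.553e-06 m²
R_2 = (1.78×10^-8)(15.7)/(8.553e-06) = 0.03267 Ω
Seg 3: A = π(d/2)² = π(7.2000e-04 m)² = 1.629e-06 m²
R_3 = (1.78×10^-8)(10.7)/(1.629e-06) = 0.1169 Ω
R_total = R_1 + R_2 + R_3 = 0.633 Ω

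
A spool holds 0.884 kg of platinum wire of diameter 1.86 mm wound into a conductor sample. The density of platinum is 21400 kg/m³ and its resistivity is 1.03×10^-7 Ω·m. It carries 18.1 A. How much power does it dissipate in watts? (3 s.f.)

189 W

A = π(d/2)² = π(9.3000e-04 m)² = 2.7172e-06 m²
L = m/(density·A) = 0.884/(21400×2.7172e-06) = 15.2 m
R = ρL/A = (1.03×10^-7)(15.2)/(2.7172e-06) = 0.5763 Ω
P = I²R = (18.1)² × 0.5763 = 189 W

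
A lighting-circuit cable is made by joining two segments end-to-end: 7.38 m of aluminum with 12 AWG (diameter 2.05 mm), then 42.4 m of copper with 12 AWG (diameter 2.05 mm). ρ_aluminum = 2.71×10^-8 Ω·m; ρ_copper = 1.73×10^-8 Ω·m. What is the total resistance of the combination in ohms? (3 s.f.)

0.283 Ω

Segment 1: A = π(2.05/2 mm)² = π(1.0250e-03 m)² = 3.301e-06 m²
R₁ = ρL/A = (2.71×10^-8)(7.38)/(3.301e-06) = 0.06059 Ω
R₂ = (1.73×10^-8)(42.4)/(3.301e-06) = 0.2222 Ω
R = R₁ + R₂ = 0.283 Ω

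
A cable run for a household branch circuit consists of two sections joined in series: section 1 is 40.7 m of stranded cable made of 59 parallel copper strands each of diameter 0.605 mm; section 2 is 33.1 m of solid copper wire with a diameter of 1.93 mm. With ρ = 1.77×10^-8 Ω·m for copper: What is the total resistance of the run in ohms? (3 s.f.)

Section 1: A_strand = π(3.0250e-04)² = 2.875e-07 m²; R₁ = ρL/(N·A_s) = (1.77×10^-8)(40.7)/(59×2.875e-07) = 0.04247 Ω
Section 2: A = π(d/2)² = π(9.6500e-04 m)² = 2.926e-06 m²
R₂ = (1.77×10^-8)(33.1)/(2.926e-06) = 0.2003 Ω
R = R₁ + R₂ = 0.243 Ω

0.243 Ω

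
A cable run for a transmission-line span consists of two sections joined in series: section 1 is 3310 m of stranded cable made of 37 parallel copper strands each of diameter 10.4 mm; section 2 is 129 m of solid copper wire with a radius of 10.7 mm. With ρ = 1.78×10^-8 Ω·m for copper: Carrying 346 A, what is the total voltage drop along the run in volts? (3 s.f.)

8.69 V

Section 1: A_strand = π(5.2000e-03)² = 8.495e-05 m²; R₁ = ρL/(N·A_s) = (1.78×10^-8)(3310)/(37×8.495e-05) = 0.01875 Ω
Section 2: A = πr² = π(1.0700e-02 m)² = 3.597e-04 m²
R₂ = (1.78×10^-8)(129)/(3.597e-04) = 0.006384 Ω
R = R₁ + R₂ = 0.02513 Ω
V = IR = 346 × 0.02513 = 8.69 V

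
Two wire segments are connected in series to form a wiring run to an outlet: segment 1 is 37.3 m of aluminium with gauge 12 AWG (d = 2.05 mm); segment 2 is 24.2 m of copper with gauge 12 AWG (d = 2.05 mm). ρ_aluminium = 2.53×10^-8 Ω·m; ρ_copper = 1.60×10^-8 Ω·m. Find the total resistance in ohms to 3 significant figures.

0.403 Ω

Segment 1: A = π(2.05/2 mm)² = π(1.0250e-03 m)² = 3.301e-06 m²
R₁ = ρL/A = (2.53×10^-8)(37.3)/(3.301e-06) = 0.2859 Ω
R₂ = (1.60×10^-8)(24.2)/(3.301e-06) = 0.1173 Ω
R = R₁ + R₂ = 0.403 Ω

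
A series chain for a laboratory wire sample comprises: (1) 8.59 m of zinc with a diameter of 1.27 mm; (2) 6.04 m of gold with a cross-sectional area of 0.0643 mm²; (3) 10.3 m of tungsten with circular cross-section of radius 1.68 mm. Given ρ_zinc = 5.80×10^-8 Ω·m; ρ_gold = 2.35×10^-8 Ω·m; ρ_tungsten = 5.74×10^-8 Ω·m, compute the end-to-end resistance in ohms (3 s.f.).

Seg 1: A = π(d/2)² = π(6.3500e-04 m)² = 1.267e-06 m²
R_1 = (5.80×10^-8)(8.59)/(1.267e-06) = 0.3933 Ω
Seg 2: A = 0.0643 mm² = 6.430e-08 m²
R_2 = (2.35×10^-8)(6.04)/(6.430e-08) = 2.207 Ω
Seg 3: A = πr² = π(1.6800e-03 m)² = 8.867e-06 m²
R_3 = (5.74×10^-8)(10.3)/(8.867e-06) = 0.06668 Ω
R_total = R_1 + R_2 + R_3 = 2.67 Ω

2.67 Ω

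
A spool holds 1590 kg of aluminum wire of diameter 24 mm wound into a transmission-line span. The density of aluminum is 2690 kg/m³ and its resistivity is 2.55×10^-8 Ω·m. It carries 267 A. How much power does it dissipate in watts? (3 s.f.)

5250 W

A = π(d/2)² = π(1.2000e-02 m)² = 4.5239e-04 m²
L = m/(density·A) = 1590/(2690×4.5239e-04) = 1307 m
R = ρL/A = (2.55×10^-8)(1307)/(4.5239e-04) = 0.07365 Ω
P = I²R = (267)² × 0.07365 = 5250 W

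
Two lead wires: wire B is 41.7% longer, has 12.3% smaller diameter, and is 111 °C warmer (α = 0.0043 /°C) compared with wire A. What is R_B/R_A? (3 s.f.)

R ∝ ρL/d² with ρ ∝ (1+αΔT), so R_B/R_A = (1 + 41.7/100) × (1 − 12.3/100)⁻² × (1 + 0.0043×111)
= 1.417 × 1.3 × 1.477 = 2.72

2.72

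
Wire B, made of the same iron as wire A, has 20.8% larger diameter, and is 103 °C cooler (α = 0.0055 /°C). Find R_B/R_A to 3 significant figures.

0.297

R ∝ ρL/d² with ρ ∝ (1+αΔT), so R_B/R_A = (1 + 20.8/100)⁻² × (1 − 0.0055×103)
= 0.6853 × 0.4335 = 0.297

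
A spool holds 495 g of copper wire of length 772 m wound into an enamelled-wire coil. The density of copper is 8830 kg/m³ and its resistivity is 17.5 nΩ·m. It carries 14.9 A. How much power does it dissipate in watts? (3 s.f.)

ρ = 17.5 nΩ·m = 1.75×10^-8 Ω·m
A = m/(density·L) = 0.495/(8830×772) = 7.2615e-08 m²
R = ρL/A = (1.75×10^-8)(772)/(7.2615e-08) = 186 Ω
P = I²R = (14.9)² × 186 = 41300 W

41300 W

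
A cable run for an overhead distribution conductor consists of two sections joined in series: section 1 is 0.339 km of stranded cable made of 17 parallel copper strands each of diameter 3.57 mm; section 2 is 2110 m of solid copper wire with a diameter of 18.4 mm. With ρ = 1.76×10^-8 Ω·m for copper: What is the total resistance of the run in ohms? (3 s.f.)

Section 1: A_strand = π(1.7850e-03)² = 1.001e-05 m²; R₁ = ρL/(N·A_s) = (1.76×10^-8)(339)/(17×1.001e-05) = 0.03506 Ω
Section 2: A = π(d/2)² = π(9.2000e-03 m)² = 2.659e-04 m²
R₂ = (1.76×10^-8)(2110)/(2.659e-04) = 0.1397 Ω
R = R₁ + R₂ = 0.175 Ω

0.175 Ω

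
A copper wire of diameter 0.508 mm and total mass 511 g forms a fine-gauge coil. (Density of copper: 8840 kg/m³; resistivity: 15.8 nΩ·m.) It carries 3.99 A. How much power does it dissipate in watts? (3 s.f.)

354 W

ρ = 15.8 nΩ·m = 1.58×10^-8 Ω·m
A = π(d/2)² = π(2.5400e-04 m)² = 2.0268e-07 m²
L = m/(density·A) = 0.511/(8840×2.0268e-07) = 285.2 m
R = ρL/A = (1.58×10^-8)(285.2)/(2.0268e-07) = 22.23 Ω
P = I²R = (3.99)² × 22.23 = 354 W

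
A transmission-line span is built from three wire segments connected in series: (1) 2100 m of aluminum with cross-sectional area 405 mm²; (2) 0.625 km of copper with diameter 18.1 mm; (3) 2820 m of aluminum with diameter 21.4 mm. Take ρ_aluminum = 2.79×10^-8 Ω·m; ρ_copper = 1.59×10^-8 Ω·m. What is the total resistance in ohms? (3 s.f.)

0.402 Ω

Seg 1: A = 405 mm² = 4.050e-04 m²
R_1 = (2.79×10^-8)(2100)/(4.050e-04) = 0.1447 Ω
Seg 2: A = π(d/2)² = π(9.0500e-03 m)² = 2.573e-04 m²
R_2 = (1.59×10^-8)(625)/(2.573e-04) = 0.03862 Ω
Seg 3: A = π(d/2)² = π(1.0700e-02 m)² = 3.597e-04 m²
R_3 = (2.79×10^-8)(2820)/(3.597e-04) = 0.2187 Ω
R_total = R_1 + R_2 + R_3 = 0.402 Ω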